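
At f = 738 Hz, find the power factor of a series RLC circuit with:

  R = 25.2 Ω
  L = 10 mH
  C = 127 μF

Step 1 — Angular frequency: ω = 2π·f = 2π·738 = 4637 rad/s.
Step 2 — Component impedances:
  R: Z = R = 25.2 Ω
  L: Z = jωL = j·4637·0.01 = 0 + j46.37 Ω
  C: Z = 1/(jωC) = -j/(ω·C) = 0 - j1.698 Ω
Step 3 — Series combination: Z_total = R + L + C = 25.2 + j44.67 Ω = 51.29∠60.6° Ω.
Step 4 — Power factor: PF = cos(φ) = Re(Z)/|Z| = 25.2/51.29 = 0.4913.
Step 5 — Type: Im(Z) = 44.67 ⇒ lagging (phase φ = 60.6°).

PF = 0.4913 (lagging, φ = 60.6°)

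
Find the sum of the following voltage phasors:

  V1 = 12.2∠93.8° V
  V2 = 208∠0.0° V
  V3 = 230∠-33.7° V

Step 1 — Convert each phasor to rectangular form:
  V1 = 12.2·(cos(93.8°) + j·sin(93.8°)) = -0.8085 + j12.17 V
  V2 = 208·(cos(0.0°) + j·sin(0.0°)) = 208 V
  V3 = 230·(cos(-33.7°) + j·sin(-33.7°)) = 191.3 - j127.6 V
Step 2 — Sum components: V_total = 398.5 - j115.4 V.
Step 3 — Convert to polar: |V_total| = 414.9 V, ∠V_total = -16.2°.

V_total = 414.9∠-16.2° V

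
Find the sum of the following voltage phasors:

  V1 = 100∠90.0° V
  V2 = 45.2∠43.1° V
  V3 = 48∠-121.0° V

Step 1 — Convert each phasor to rectangular form:
  V1 = 100·(cos(90.0°) + j·sin(90.0°)) = 0 + j100 V
  V2 = 45.2·(cos(43.1°) + j·sin(43.1°)) = 33 + j30.88 V
  V3 = 48·(cos(-121.0°) + j·sin(-121.0°)) = -24.72 - j41.14 V
Step 2 — Sum components: V_total = 8.282 + j89.74 V.
Step 3 — Convert to polar: |V_total| = 90.12 V, ∠V_total = 84.7°.

V_total = 90.12∠84.7° V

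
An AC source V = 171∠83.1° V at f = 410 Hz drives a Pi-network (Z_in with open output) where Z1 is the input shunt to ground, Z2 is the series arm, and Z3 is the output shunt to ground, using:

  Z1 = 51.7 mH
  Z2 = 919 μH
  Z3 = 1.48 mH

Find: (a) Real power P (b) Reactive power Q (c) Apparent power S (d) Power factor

Step 1 — Angular frequency: ω = 2π·f = 2π·410 = 2576 rad/s.
Step 2 — Component impedances:
  Z1: Z = jωL = j·2576·0.0517 = 0 + j133.2 Ω
  Z2: Z = jωL = j·2576·0.000919 = 0 + j2.367 Ω
  Z3: Z = jωL = j·2576·0.00148 = 0 + j3.813 Ω
Step 3 — With open output, the series arm Z2 and the output shunt Z3 appear in series to ground: Z2 + Z3 = 0 + j6.18 Ω.
Step 4 — Parallel with input shunt Z1: Z_in = Z1 || (Z2 + Z3) = 0 + j5.906 Ω = 5.906∠90.0° Ω.
Step 5 — Source phasor: V = 171∠83.1° V = 20.54 + j169.8 V.
Step 6 — Current: I = V / Z = 28.74 - j3.478 A = 28.95∠-6.9° A.
Step 7 — Complex power: S = V·I* = 0 + j4951 VA.
Step 8 — Real power: P = Re(S) = 0 W.
Step 9 — Reactive power: Q = Im(S) = 4951 VAR.
Step 10 — Apparent power: |S| = 4951 VA.
Step 11 — Power factor: PF = P/|S| = 0 (lagging).

(a) P = 0 W  (b) Q = 4951 VAR  (c) S = 4951 VA  (d) PF = 0 (lagging)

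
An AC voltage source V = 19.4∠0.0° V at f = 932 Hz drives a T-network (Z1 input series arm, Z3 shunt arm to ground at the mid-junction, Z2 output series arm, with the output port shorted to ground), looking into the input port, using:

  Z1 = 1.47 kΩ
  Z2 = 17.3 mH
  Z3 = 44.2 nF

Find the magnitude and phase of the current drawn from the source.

Step 1 — Angular frequency: ω = 2π·f = 2π·932 = 5856 rad/s.
Step 2 — Component impedances:
  Z1: Z = R = 1470 Ω
  Z2: Z = jωL = j·5856·0.0173 = 0 + j101.3 Ω
  Z3: Z = 1/(jωC) = -j/(ω·C) = 0 - j3864 Ω
Step 3 — With the output port shorted to ground, the output series arm Z2 runs from the junction to ground; the shunt arm Z3 also runs from the junction to ground. They appear in parallel: Z3 || Z2 = 0 + j104 Ω.
Step 4 — Series with input arm Z1: Z_in = Z1 + (Z3 || Z2) = 1470 + j104 Ω = 1474∠4.0° Ω.
Step 5 — Source phasor: V = 19.4∠0.0° V = 19.4 V.
Step 6 — Ohm's law: I = V / Z_total = (19.4) / (1470 + j104) = 0.01313 - j0.0009293 A.
Step 7 — Convert to polar: |I| = 0.01316 A, ∠I = -4.0°.

I = 0.01316∠-4.0° A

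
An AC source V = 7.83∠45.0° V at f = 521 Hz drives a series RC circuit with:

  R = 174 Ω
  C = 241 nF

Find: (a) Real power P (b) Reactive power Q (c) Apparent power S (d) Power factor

Step 1 — Angular frequency: ω = 2π·f = 2π·521 = 3274 rad/s.
Step 2 — Component impedances:
  R: Z = R = 174 Ω
  C: Z = 1/(jωC) = -j/(ω·C) = 0 - j1268 Ω
Step 3 — Series combination: Z_total = R + C = 174 - j1268 Ω = 1279∠-82.2° Ω.
Step 4 — Source phasor: V = 7.83∠45.0° V = 5.537 + j5.537 V.
Step 5 — Current: I = V / Z = -0.003699 + j0.004876 A = 0.00612∠127.2° A.
Step 6 — Complex power: S = V·I* = 0.006517 - j0.04747 VA.
Step 7 — Real power: P = Re(S) = 0.006517 W.
Step 8 — Reactive power: Q = Im(S) = -0.04747 VAR.
Step 9 — Apparent power: |S| = 0.04792 VA.
Step 10 — Power factor: PF = P/|S| = 0.136 (leading).

(a) P = 0.006517 W  (b) Q = -0.04747 VAR  (c) S = 0.04792 VA  (d) PF = 0.136 (leading)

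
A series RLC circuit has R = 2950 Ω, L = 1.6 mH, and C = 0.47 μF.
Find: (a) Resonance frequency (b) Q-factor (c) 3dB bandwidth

Step 1 — Resonance: ω₀ = 1/√(LC) = 1/√(0.0016·4.7e-07) = 3.647e+04 rad/s.
Step 2 — f₀ = ω₀/(2π) = 5804 Hz.
Step 3 — Series Q: Q = ω₀L/R = 3.647e+04·0.0016/2950 = 0.01978.
Step 4 — Bandwidth: Δω = ω₀/Q = 1.844e+06 rad/s; BW = Δω/(2π) = 2.934e+05 Hz.

(a) f₀ = 5804 Hz  (b) Q = 0.01978  (c) BW = 2.934e+05 Hz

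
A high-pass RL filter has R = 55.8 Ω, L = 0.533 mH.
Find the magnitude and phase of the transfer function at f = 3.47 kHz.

Step 1 — Angular frequency: ω = 2π·3470 = 2.18e+04 rad/s.
Step 2 — Transfer function: H(jω) = jωL/(R + jωL).
Step 3 — Numerator jωL = j·11.62; denominator R + jωL = 55.8 + j11.62.
Step 4 — H = 0.04157 + j0.1996.
Step 5 — Magnitude: |H| = 0.2039 (-13.8 dB); phase: φ = 78.2°.

|H| = 0.2039 (-13.8 dB), φ = 78.2°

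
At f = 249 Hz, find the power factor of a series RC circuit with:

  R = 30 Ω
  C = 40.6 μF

Step 1 — Angular frequency: ω = 2π·f = 2π·249 = 1565 rad/s.
Step 2 — Component impedances:
  R: Z = R = 30 Ω
  C: Z = 1/(jωC) = -j/(ω·C) = 0 - j15.74 Ω
Step 3 — Series combination: Z_total = R + C = 30 - j15.74 Ω = 33.88∠-27.7° Ω.
Step 4 — Power factor: PF = cos(φ) = Re(Z)/|Z| = 30/33.88 = 0.8855.
Step 5 — Type: Im(Z) = -15.74 ⇒ leading (phase φ = -27.7°).

PF = 0.8855 (leading, φ = -27.7°)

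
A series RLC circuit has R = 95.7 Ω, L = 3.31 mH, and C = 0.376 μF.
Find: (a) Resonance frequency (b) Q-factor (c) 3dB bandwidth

Step 1 — Resonance: ω₀ = 1/√(LC) = 1/√(0.00331·3.76e-07) = 2.835e+04 rad/s.
Step 2 — f₀ = ω₀/(2π) = 4511 Hz.
Step 3 — Series Q: Q = ω₀L/R = 2.835e+04·0.00331/95.7 = 0.9804.
Step 4 — Bandwidth: Δω = ω₀/Q = 2.891e+04 rad/s; BW = Δω/(2π) = 4602 Hz.

(a) f₀ = 4511 Hz  (b) Q = 0.9804  (c) BW = 4602 Hz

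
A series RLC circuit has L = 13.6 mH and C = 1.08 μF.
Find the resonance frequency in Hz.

Step 1 — Resonance condition Im(Z)=0 gives ω₀ = 1/√(LC).
Step 2 — ω₀ = 1/√(0.0136·1.08e-06) = 8251 rad/s.
Step 3 — f₀ = ω₀/(2π) = 1313 Hz.

f₀ = 1313 Hz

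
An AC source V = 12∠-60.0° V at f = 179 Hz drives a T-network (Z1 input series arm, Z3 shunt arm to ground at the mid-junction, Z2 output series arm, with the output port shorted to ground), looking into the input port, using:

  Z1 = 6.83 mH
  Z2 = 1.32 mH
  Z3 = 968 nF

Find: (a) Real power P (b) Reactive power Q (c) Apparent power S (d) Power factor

Step 1 — Angular frequency: ω = 2π·f = 2π·179 = 1125 rad/s.
Step 2 — Component impedances:
  Z1: Z = jωL = j·1125·0.00683 = 0 + j7.682 Ω
  Z2: Z = jωL = j·1125·0.00132 = 0 + j1.485 Ω
  Z3: Z = 1/(jωC) = -j/(ω·C) = 0 - j918.5 Ω
Step 3 — With the output port shorted to ground, the output series arm Z2 runs from the junction to ground; the shunt arm Z3 also runs from the junction to ground. They appear in parallel: Z3 || Z2 = 0 + j1.487 Ω.
Step 4 — Series with input arm Z1: Z_in = Z1 + (Z3 || Z2) = 0 + j9.169 Ω = 9.169∠90.0° Ω.
Step 5 — Source phasor: V = 12∠-60.0° V = 6 - j10.39 V.
Step 6 — Current: I = V / Z = -1.133 - j0.6544 A = 1.309∠-150.0° A.
Step 7 — Complex power: S = V·I* = 0 + j15.71 VA.
Step 8 — Real power: P = Re(S) = 0 W.
Step 9 — Reactive power: Q = Im(S) = 15.71 VAR.
Step 10 — Apparent power: |S| = 15.71 VA.
Step 11 — Power factor: PF = P/|S| = 0 (lagging).

(a) P = 0 W  (b) Q = 15.71 VAR  (c) S = 15.71 VA  (d) PF = 0 (lagging)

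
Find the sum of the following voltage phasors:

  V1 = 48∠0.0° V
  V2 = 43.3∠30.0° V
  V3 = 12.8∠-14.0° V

Step 1 — Convert each phasor to rectangular form:
  V1 = 48·(cos(0.0°) + j·sin(0.0°)) = 48 V
  V2 = 43.3·(cos(30.0°) + j·sin(30.0°)) = 37.5 + j21.65 V
  V3 = 12.8·(cos(-14.0°) + j·sin(-14.0°)) = 12.42 - j3.097 V
Step 2 — Sum components: V_total = 97.92 + j18.55 V.
Step 3 — Convert to polar: |V_total| = 99.66 V, ∠V_total = 10.7°.

V_total = 99.66∠10.7° V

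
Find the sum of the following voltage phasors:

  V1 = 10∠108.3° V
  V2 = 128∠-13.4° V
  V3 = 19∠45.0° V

Step 1 — Convert each phasor to rectangular form:
  V1 = 10·(cos(108.3°) + j·sin(108.3°)) = -3.14 + j9.494 V
  V2 = 128·(cos(-13.4°) + j·sin(-13.4°)) = 124.5 - j29.66 V
  V3 = 19·(cos(45.0°) + j·sin(45.0°)) = 13.44 + j13.44 V
Step 2 — Sum components: V_total = 134.8 - j6.734 V.
Step 3 — Convert to polar: |V_total| = 135 V, ∠V_total = -2.9°.

V_total = 135∠-2.9° V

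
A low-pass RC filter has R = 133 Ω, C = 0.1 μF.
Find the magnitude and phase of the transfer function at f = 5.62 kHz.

Step 1 — Angular frequency: ω = 2π·5620 = 3.531e+04 rad/s.
Step 2 — Transfer function: H(jω) = 1/(1 + jωRC).
Step 3 — Denominator: 1 + jωRC = 1 + j·3.531e+04·133·1e-07 = 1 + j0.4696.
Step 4 — H = 0.8193 - j0.3848.
Step 5 — Magnitude: |H| = 0.9051 (-0.9 dB); phase: φ = -25.2°.

|H| = 0.9051 (-0.9 dB), φ = -25.2°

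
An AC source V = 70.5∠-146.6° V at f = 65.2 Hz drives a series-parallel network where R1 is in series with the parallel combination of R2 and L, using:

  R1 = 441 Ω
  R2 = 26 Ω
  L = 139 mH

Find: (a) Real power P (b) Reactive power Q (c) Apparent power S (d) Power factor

Step 1 — Angular frequency: ω = 2π·f = 2π·65.2 = 409.7 rad/s.
Step 2 — Component impedances:
  R1: Z = R = 441 Ω
  R2: Z = R = 26 Ω
  L: Z = jωL = j·409.7·0.139 = 0 + j56.94 Ω
Step 3 — Parallel branch: R2 || L = 1/(1/R2 + 1/L) = 21.51 + j9.823 Ω.
Step 4 — Series with R1: Z_total = R1 + (R2 || L) = 462.5 + j9.823 Ω = 462.6∠1.2° Ω.
Step 5 — Source phasor: V = 70.5∠-146.6° V = -58.86 - j38.81 V.
Step 6 — Current: I = V / Z = -0.129 - j0.08117 A = 0.1524∠-147.8° A.
Step 7 — Complex power: S = V·I* = 10.74 + j0.2281 VA.
Step 8 — Real power: P = Re(S) = 10.74 W.
Step 9 — Reactive power: Q = Im(S) = 0.2281 VAR.
Step 10 — Apparent power: |S| = 10.74 VA.
Step 11 — Power factor: PF = P/|S| = 0.9998 (lagging).

(a) P = 10.74 W  (b) Q = 0.2281 VAR  (c) S = 10.74 VA  (d) PF = 0.9998 (lagging)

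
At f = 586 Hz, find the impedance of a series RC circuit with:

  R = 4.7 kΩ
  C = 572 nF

Step 1 — Angular frequency: ω = 2π·f = 2π·586 = 3682 rad/s.
Step 2 — Component impedances:
  R: Z = R = 4700 Ω
  C: Z = 1/(jωC) = -j/(ω·C) = 0 - j474.8 Ω
Step 3 — Series combination: Z_total = R + C = 4700 - j474.8 Ω = 4724∠-5.8° Ω.

Z = 4700 - j474.8 Ω = 4724∠-5.8° Ω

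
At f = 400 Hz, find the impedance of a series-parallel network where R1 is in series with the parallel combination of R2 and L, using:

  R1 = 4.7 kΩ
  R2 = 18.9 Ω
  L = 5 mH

Step 1 — Angular frequency: ω = 2π·f = 2π·400 = 2513 rad/s.
Step 2 — Component impedances:
  R1: Z = R = 4700 Ω
  R2: Z = R = 18.9 Ω
  L: Z = jωL = j·2513·0.005 = 0 + j12.57 Ω
Step 3 — Parallel branch: R2 || L = 1/(1/R2 + 1/L) = 5.794 + j8.714 Ω.
Step 4 — Series with R1: Z_total = R1 + (R2 || L) = 4706 + j8.714 Ω = 4706∠0.1° Ω.

Z = 4706 + j8.714 Ω = 4706∠0.1° Ω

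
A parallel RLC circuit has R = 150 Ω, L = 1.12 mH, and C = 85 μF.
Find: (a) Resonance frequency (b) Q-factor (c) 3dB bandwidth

Step 1 — Resonance: ω₀ = 1/√(LC) = 1/√(0.00112·8.5e-05) = 3241 rad/s.
Step 2 — f₀ = ω₀/(2π) = 515.8 Hz.
Step 3 — Parallel Q: Q = R/(ω₀L) = 150/(3241·0.00112) = 41.32.
Step 4 — Bandwidth: Δω = ω₀/Q = 78.43 rad/s; BW = Δω/(2π) = 12.48 Hz.

(a) f₀ = 515.8 Hz  (b) Q = 41.32  (c) BW = 12.48 Hz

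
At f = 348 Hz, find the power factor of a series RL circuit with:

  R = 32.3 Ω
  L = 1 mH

Step 1 — Angular frequency: ω = 2π·f = 2π·348 = 2187 rad/s.
Step 2 — Component impedances:
  R: Z = R = 32.3 Ω
  L: Z = jωL = j·2187·0.001 = 0 + j2.187 Ω
Step 3 — Series combination: Z_total = R + L = 32.3 + j2.187 Ω = 32.37∠3.9° Ω.
Step 4 — Power factor: PF = cos(φ) = Re(Z)/|Z| = 32.3/32.374 = 0.9977.
Step 5 — Type: Im(Z) = 2.187 ⇒ lagging (phase φ = 3.9°).

PF = 0.9977 (lagging, φ = 3.9°)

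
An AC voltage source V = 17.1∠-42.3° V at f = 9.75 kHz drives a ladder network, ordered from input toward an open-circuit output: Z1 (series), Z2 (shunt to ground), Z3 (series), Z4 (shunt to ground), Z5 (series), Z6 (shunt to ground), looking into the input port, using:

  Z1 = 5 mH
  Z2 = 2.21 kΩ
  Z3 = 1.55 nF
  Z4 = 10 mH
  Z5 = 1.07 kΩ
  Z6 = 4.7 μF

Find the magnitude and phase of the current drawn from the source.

Step 1 — Angular frequency: ω = 2π·f = 2π·9750 = 6.126e+04 rad/s.
Step 2 — Component impedances:
  Z1: Z = jωL = j·6.126e+04·0.005 = 0 + j306.3 Ω
  Z2: Z = R = 2210 Ω
  Z3: Z = 1/(jωC) = -j/(ω·C) = 0 - j1.053e+04 Ω
  Z4: Z = jωL = j·6.126e+04·0.01 = 0 + j612.6 Ω
  Z5: Z = R = 1070 Ω
  Z6: Z = 1/(jωC) = -j/(ω·C) = 0 - j3.473 Ω
Step 3 — Ladder network (open output): work backward from the far end, alternating series and parallel combinations. Z_in = 2098 - j151.1 Ω = 2103∠-4.1° Ω.
Step 4 — Source phasor: V = 17.1∠-42.3° V = 12.65 - j11.51 V.
Step 5 — Ohm's law: I = V / Z_total = (12.65 - j11.51) / (2098 - j151.1) = 0.006392 - j0.005026 A.
Step 6 — Convert to polar: |I| = 0.008131 A, ∠I = -38.2°.

I = 0.008131∠-38.2° A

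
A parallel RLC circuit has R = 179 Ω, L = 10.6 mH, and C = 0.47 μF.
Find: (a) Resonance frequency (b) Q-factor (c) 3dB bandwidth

Step 1 — Resonance: ω₀ = 1/√(LC) = 1/√(0.0106·4.7e-07) = 1.417e+04 rad/s.
Step 2 — f₀ = ω₀/(2π) = 2255 Hz.
Step 3 — Parallel Q: Q = R/(ω₀L) = 179/(1.417e+04·0.0106) = 1.192.
Step 4 — Bandwidth: Δω = ω₀/Q = 1.189e+04 rad/s; BW = Δω/(2π) = 1892 Hz.

(a) f₀ = 2255 Hz  (b) Q = 1.192  (c) BW = 1892 Hz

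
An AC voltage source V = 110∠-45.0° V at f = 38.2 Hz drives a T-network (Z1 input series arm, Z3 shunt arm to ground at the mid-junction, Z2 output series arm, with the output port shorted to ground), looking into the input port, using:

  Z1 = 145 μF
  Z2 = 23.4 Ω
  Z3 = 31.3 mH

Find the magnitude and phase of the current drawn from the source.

Step 1 — Angular frequency: ω = 2π·f = 2π·38.2 = 240 rad/s.
Step 2 — Component impedances:
  Z1: Z = 1/(jωC) = -j/(ω·C) = 0 - j28.73 Ω
  Z2: Z = R = 23.4 Ω
  Z3: Z = jωL = j·240·0.0313 = 0 + j7.513 Ω
Step 3 — With the output port shorted to ground, the output series arm Z2 runs from the junction to ground; the shunt arm Z3 also runs from the junction to ground. They appear in parallel: Z3 || Z2 = 2.187 + j6.811 Ω.
Step 4 — Series with input arm Z1: Z_in = Z1 + (Z3 || Z2) = 2.187 - j21.92 Ω = 22.03∠-84.3° Ω.
Step 5 — Source phasor: V = 110∠-45.0° V = 77.78 - j77.78 V.
Step 6 — Ohm's law: I = V / Z_total = (77.78 - j77.78) / (2.187 - j21.92) = 3.863 + j3.163 A.
Step 7 — Convert to polar: |I| = 4.993 A, ∠I = 39.3°.

I = 4.993∠39.3° A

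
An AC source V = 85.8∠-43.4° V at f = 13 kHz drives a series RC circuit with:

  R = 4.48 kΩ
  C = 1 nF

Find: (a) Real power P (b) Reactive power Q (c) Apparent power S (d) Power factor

Step 1 — Angular frequency: ω = 2π·f = 2π·1.3e+04 = 8.168e+04 rad/s.
Step 2 — Component impedances:
  R: Z = R = 4480 Ω
  C: Z = 1/(jωC) = -j/(ω·C) = 0 - j1.224e+04 Ω
Step 3 — Series combination: Z_total = R + C = 4480 - j1.224e+04 Ω = 1.304e+04∠-69.9° Ω.
Step 4 — Source phasor: V = 85.8∠-43.4° V = 62.34 - j58.95 V.
Step 5 — Current: I = V / Z = 0.00589 + j0.002937 A = 0.006581∠26.5° A.
Step 6 — Complex power: S = V·I* = 0.1941 - j0.5303 VA.
Step 7 — Real power: P = Re(S) = 0.1941 W.
Step 8 — Reactive power: Q = Im(S) = -0.5303 VAR.
Step 9 — Apparent power: |S| = 0.5647 VA.
Step 10 — Power factor: PF = P/|S| = 0.3436 (leading).

(a) P = 0.1941 W  (b) Q = -0.5303 VAR  (c) S = 0.5647 VA  (d) PF = 0.3436 (leading)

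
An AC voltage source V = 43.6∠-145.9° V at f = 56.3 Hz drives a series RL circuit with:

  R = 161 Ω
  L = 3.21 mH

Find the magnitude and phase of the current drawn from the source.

Step 1 — Angular frequency: ω = 2π·f = 2π·56.3 = 353.7 rad/s.
Step 2 — Component impedances:
  R: Z = R = 161 Ω
  L: Z = jωL = j·353.7·0.00321 = 0 + j1.136 Ω
Step 3 — Series combination: Z_total = R + L = 161 + j1.136 Ω = 161∠0.4° Ω.
Step 4 — Source phasor: V = 43.6∠-145.9° V = -36.1 - j24.44 V.
Step 5 — Ohm's law: I = V / Z_total = (-36.1 - j24.44) / (161 + j1.136) = -0.2253 - j0.1502 A.
Step 6 — Convert to polar: |I| = 0.2708 A, ∠I = -146.3°.

I = 0.2708∠-146.3° A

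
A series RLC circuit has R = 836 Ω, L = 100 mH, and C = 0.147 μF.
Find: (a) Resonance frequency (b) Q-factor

Step 1 — Resonance condition Im(Z)=0 gives ω₀ = 1/√(LC).
Step 2 — ω₀ = 1/√(0.1·1.47e-07) = 8248 rad/s.
Step 3 — f₀ = ω₀/(2π) = 1313 Hz.
Step 4 — Series Q: Q = ω₀L/R = 8248·0.1/836 = 0.9866.

(a) f₀ = 1313 Hz  (b) Q = 0.9866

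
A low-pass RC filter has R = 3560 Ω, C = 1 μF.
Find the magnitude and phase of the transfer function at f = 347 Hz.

Step 1 — Angular frequency: ω = 2π·347 = 2180 rad/s.
Step 2 — Transfer function: H(jω) = 1/(1 + jωRC).
Step 3 — Denominator: 1 + jωRC = 1 + j·2180·3560·1e-06 = 1 + j7.762.
Step 4 — H = 0.01633 - j0.1267.
Step 5 — Magnitude: |H| = 0.1278 (-17.9 dB); phase: φ = -82.7°.

|H| = 0.1278 (-17.9 dB), φ = -82.7°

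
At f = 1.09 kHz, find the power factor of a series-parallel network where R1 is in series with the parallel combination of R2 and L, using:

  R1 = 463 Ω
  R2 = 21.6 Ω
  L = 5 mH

Step 1 — Angular frequency: ω = 2π·f = 2π·1090 = 6849 rad/s.
Step 2 — Component impedances:
  R1: Z = R = 463 Ω
  R2: Z = R = 21.6 Ω
  L: Z = jωL = j·6849·0.005 = 0 + j34.24 Ω
Step 3 — Parallel branch: R2 || L = 1/(1/R2 + 1/L) = 15.45 + j9.747 Ω.
Step 4 — Series with R1: Z_total = R1 + (R2 || L) = 478.5 + j9.747 Ω = 478.6∠1.2° Ω.
Step 5 — Power factor: PF = cos(φ) = Re(Z)/|Z| = 478.5/478.6 = 0.9998.
Step 6 — Type: Im(Z) = 9.747 ⇒ lagging (phase φ = 1.2°).

PF = 0.9998 (lagging, φ = 1.2°)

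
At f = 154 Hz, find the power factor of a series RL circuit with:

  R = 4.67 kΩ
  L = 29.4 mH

Step 1 — Angular frequency: ω = 2π·f = 2π·154 = 967.6 rad/s.
Step 2 — Component impedances:
  R: Z = R = 4670 Ω
  L: Z = jωL = j·967.6·0.0294 = 0 + j28.45 Ω
Step 3 — Series combination: Z_total = R + L = 4670 + j28.45 Ω = 4670∠0.3° Ω.
Step 4 — Power factor: PF = cos(φ) = Re(Z)/|Z| = 4670/4670 = 1.
Step 5 — Type: Im(Z) = 28.45 ⇒ lagging (phase φ = 0.3°).

PF = 1 (lagging, φ = 0.3°)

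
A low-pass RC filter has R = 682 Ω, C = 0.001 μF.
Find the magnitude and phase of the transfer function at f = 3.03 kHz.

Step 1 — Angular frequency: ω = 2π·3030 = 1.904e+04 rad/s.
Step 2 — Transfer function: H(jω) = 1/(1 + jωRC).
Step 3 — Denominator: 1 + jωRC = 1 + j·1.904e+04·682·1e-09 = 1 + j0.01298.
Step 4 — H = 0.9998 - j0.01298.
Step 5 — Magnitude: |H| = 0.9999 (-0.0 dB); phase: φ = -0.7°.

|H| = 0.9999 (-0.0 dB), φ = -0.7°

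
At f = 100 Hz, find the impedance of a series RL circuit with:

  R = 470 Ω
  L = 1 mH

Step 1 — Angular frequency: ω = 2π·f = 2π·100 = 628.3 rad/s.
Step 2 — Component impedances:
  R: Z = R = 470 Ω
  L: Z = jωL = j·628.3·0.001 = 0 + j0.6283 Ω
Step 3 — Series combination: Z_total = R + L = 470 + j0.6283 Ω = 470∠0.1° Ω.

Z = 470 + j0.6283 Ω = 470∠0.1° Ω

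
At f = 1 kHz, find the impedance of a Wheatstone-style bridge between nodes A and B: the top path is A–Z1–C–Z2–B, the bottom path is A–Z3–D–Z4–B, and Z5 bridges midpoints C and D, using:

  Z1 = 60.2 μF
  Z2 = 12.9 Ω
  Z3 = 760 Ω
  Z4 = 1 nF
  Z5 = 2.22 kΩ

Step 1 — Angular frequency: ω = 2π·f = 2π·1000 = 6283 rad/s.
Step 2 — Component impedances:
  Z1: Z = 1/(jωC) = -j/(ω·C) = 0 - j2.644 Ω
  Z2: Z = R = 12.9 Ω
  Z3: Z = R = 760 Ω
  Z4: Z = 1/(jωC) = -j/(ω·C) = 0 - j1.592e+05 Ω
  Z5: Z = R = 2220 Ω
Step 3 — Bridge requires nodal analysis (the Z5 bridge couples midpoints C and D, so the two paths cannot be reduced to a simple series/parallel combination). Setting node B to ground and injecting 1 A at node A, the 3-node admittance system at A, C, D solves to V_A = Z_AB = 12.9 - j2.645 Ω = 13.17∠-11.6° Ω.

Z = 12.9 - j2.645 Ω = 13.17∠-11.6° Ω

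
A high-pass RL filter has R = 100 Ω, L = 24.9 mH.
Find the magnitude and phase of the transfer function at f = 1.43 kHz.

Step 1 — Angular frequency: ω = 2π·1430 = 8985 rad/s.
Step 2 — Transfer function: H(jω) = jωL/(R + jωL).
Step 3 — Numerator jωL = j·223.7; denominator R + jωL = 100 + j223.7.
Step 4 — H = 0.8335 + j0.3725.
Step 5 — Magnitude: |H| = 0.913 (-0.8 dB); phase: φ = 24.1°.

|H| = 0.913 (-0.8 dB), φ = 24.1°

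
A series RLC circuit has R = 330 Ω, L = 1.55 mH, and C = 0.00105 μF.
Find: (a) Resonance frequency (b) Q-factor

Step 1 — Resonance condition Im(Z)=0 gives ω₀ = 1/√(LC).
Step 2 — ω₀ = 1/√(0.00155·1.05e-09) = 7.839e+05 rad/s.
Step 3 — f₀ = ω₀/(2π) = 1.248e+05 Hz.
Step 4 — Series Q: Q = ω₀L/R = 7.839e+05·0.00155/330 = 3.682.

(a) f₀ = 1.248e+05 Hz  (b) Q = 3.682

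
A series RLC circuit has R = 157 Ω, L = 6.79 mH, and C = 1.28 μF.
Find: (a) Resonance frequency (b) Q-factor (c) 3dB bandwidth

Step 1 — Resonance condition Im(Z)=0 gives ω₀ = 1/√(LC).
Step 2 — ω₀ = 1/√(0.00679·1.28e-06) = 1.073e+04 rad/s.
Step 3 — f₀ = ω₀/(2π) = 1707 Hz.
Step 4 — Series Q: Q = ω₀L/R = 1.073e+04·0.00679/157 = 0.4639.
Step 5 — 3dB bandwidth: Δω = ω₀/Q = 2.312e+04 rad/s; BW = Δω/(2π) = 3680 Hz.

(a) f₀ = 1707 Hz  (b) Q = 0.4639  (c) BW = 3680 Hz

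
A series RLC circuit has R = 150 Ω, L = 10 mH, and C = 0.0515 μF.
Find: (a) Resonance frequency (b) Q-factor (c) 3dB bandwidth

Step 1 — Resonance condition Im(Z)=0 gives ω₀ = 1/√(LC).
Step 2 — ω₀ = 1/√(0.01·5.15e-08) = 4.407e+04 rad/s.
Step 3 — f₀ = ω₀/(2π) = 7013 Hz.
Step 4 — Series Q: Q = ω₀L/R = 4.407e+04·0.01/150 = 2.938.
Step 5 — 3dB bandwidth: Δω = ω₀/Q = 1.5e+04 rad/s; BW = Δω/(2π) = 2387 Hz.

(a) f₀ = 7013 Hz  (b) Q = 2.938  (c) BW = 2387 Hz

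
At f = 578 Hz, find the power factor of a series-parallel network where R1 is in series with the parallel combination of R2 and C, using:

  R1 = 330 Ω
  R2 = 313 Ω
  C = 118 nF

Step 1 — Angular frequency: ω = 2π·f = 2π·578 = 3632 rad/s.
Step 2 — Component impedances:
  R1: Z = R = 330 Ω
  R2: Z = R = 313 Ω
  C: Z = 1/(jωC) = -j/(ω·C) = 0 - j2334 Ω
Step 3 — Parallel branch: R2 || C = 1/(1/R2 + 1/C) = 307.5 - j41.24 Ω.
Step 4 — Series with R1: Z_total = R1 + (R2 || C) = 637.5 - j41.24 Ω = 638.8∠-3.7° Ω.
Step 5 — Power factor: PF = cos(φ) = Re(Z)/|Z| = 637.47/638.8 = 0.9979.
Step 6 — Type: Im(Z) = -41.24 ⇒ leading (phase φ = -3.7°).

PF = 0.9979 (leading, φ = -3.7°)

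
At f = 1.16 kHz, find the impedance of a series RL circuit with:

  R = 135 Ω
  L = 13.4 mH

Step 1 — Angular frequency: ω = 2π·f = 2π·1160 = 7288 rad/s.
Step 2 — Component impedances:
  R: Z = R = 135 Ω
  L: Z = jωL = j·7288·0.0134 = 0 + j97.67 Ω
Step 3 — Series combination: Z_total = R + L = 135 + j97.67 Ω = 166.6∠35.9° Ω.

Z = 135 + j97.67 Ω = 166.6∠35.9° Ω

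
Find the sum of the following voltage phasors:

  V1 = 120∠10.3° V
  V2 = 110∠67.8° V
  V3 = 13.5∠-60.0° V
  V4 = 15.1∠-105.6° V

Step 1 — Convert each phasor to rectangular form:
  V1 = 120·(cos(10.3°) + j·sin(10.3°)) = 118.1 + j21.46 V
  V2 = 110·(cos(67.8°) + j·sin(67.8°)) = 41.56 + j101.8 V
  V3 = 13.5·(cos(-60.0°) + j·sin(-60.0°)) = 6.75 - j11.69 V
  V4 = 15.1·(cos(-105.6°) + j·sin(-105.6°)) = -4.061 - j14.54 V
Step 2 — Sum components: V_total = 162.3 + j97.07 V.
Step 3 — Convert to polar: |V_total| = 189.1 V, ∠V_total = 30.9°.

V_total = 189.1∠30.9° V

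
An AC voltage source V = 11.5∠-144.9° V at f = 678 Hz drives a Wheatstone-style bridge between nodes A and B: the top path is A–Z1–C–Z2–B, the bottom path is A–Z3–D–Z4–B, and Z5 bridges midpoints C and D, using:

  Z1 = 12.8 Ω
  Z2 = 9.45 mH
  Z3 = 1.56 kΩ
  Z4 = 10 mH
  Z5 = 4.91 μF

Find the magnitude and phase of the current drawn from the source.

Step 1 — Angular frequency: ω = 2π·f = 2π·678 = 4260 rad/s.
Step 2 — Component impedances:
  Z1: Z = R = 12.8 Ω
  Z2: Z = jωL = j·4260·0.00945 = 0 + j40.26 Ω
  Z3: Z = R = 1560 Ω
  Z4: Z = jωL = j·4260·0.01 = 0 + j42.6 Ω
  Z5: Z = 1/(jωC) = -j/(ω·C) = 0 - j47.81 Ω
Step 3 — Bridge requires nodal analysis (the Z5 bridge couples midpoints C and D, so the two paths cannot be reduced to a simple series/parallel combination). Setting node B to ground and injecting 1 A at node A, the 3-node admittance system at A, C, D solves to V_A = Z_AB = 14.54 - j4.964 Ω = 15.36∠-18.9° Ω.
Step 4 — Source phasor: V = 11.5∠-144.9° V = -9.409 - j6.613 V.
Step 5 — Ohm's law: I = V / Z_total = (-9.409 - j6.613) / (14.54 - j4.964) = -0.4405 - j0.6052 A.
Step 6 — Convert to polar: |I| = 0.7485 A, ∠I = -126.0°.

I = 0.7485∠-126.0° A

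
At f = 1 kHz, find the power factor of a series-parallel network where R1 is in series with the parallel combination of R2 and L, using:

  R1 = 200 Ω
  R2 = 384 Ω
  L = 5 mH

Step 1 — Angular frequency: ω = 2π·f = 2π·1000 = 6283 rad/s.
Step 2 — Component impedances:
  R1: Z = R = 200 Ω
  R2: Z = R = 384 Ω
  L: Z = jωL = j·6283·0.005 = 0 + j31.42 Ω
Step 3 — Parallel branch: R2 || L = 1/(1/R2 + 1/L) = 2.553 + j31.21 Ω.
Step 4 — Series with R1: Z_total = R1 + (R2 || L) = 202.6 + j31.21 Ω = 204.9∠8.8° Ω.
Step 5 — Power factor: PF = cos(φ) = Re(Z)/|Z| = 202.55/204.94 = 0.9883.
Step 6 — Type: Im(Z) = 31.21 ⇒ lagging (phase φ = 8.8°).

PF = 0.9883 (lagging, φ = 8.8°)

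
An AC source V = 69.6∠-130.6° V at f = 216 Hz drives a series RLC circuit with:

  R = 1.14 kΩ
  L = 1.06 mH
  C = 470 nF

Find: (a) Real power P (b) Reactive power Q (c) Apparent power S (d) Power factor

Step 1 — Angular frequency: ω = 2π·f = 2π·216 = 1357 rad/s.
Step 2 — Component impedances:
  R: Z = R = 1140 Ω
  L: Z = jωL = j·1357·0.00106 = 0 + j1.439 Ω
  C: Z = 1/(jωC) = -j/(ω·C) = 0 - j1568 Ω
Step 3 — Series combination: Z_total = R + L + C = 1140 - j1566 Ω = 1937∠-54.0° Ω.
Step 4 — Source phasor: V = 69.6∠-130.6° V = -45.29 - j52.85 V.
Step 5 — Current: I = V / Z = 0.008297 - j0.03496 A = 0.03593∠-76.6° A.
Step 6 — Complex power: S = V·I* = 1.472 - j2.022 VA.
Step 7 — Real power: P = Re(S) = 1.472 W.
Step 8 — Reactive power: Q = Im(S) = -2.022 VAR.
Step 9 — Apparent power: |S| = 2.501 VA.
Step 10 — Power factor: PF = P/|S| = 0.5885 (leading).

(a) P = 1.472 W  (b) Q = -2.022 VAR  (c) S = 2.501 VA  (d) PF = 0.5885 (leading)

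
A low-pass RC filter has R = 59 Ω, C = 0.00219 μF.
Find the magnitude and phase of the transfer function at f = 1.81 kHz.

Step 1 — Angular frequency: ω = 2π·1810 = 1.137e+04 rad/s.
Step 2 — Transfer function: H(jω) = 1/(1 + jωRC).
Step 3 — Denominator: 1 + jωRC = 1 + j·1.137e+04·59·2.19e-09 = 1 + j0.001469.
Step 4 — H = 1 - j0.001469.
Step 5 — Magnitude: |H| = 1 (-0.0 dB); phase: φ = -0.1°.

|H| = 1 (-0.0 dB), φ = -0.1°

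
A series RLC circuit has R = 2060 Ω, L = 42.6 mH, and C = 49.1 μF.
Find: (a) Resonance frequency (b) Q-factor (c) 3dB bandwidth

Step 1 — Resonance: ω₀ = 1/√(LC) = 1/√(0.0426·4.91e-05) = 691.4 rad/s.
Step 2 — f₀ = ω₀/(2π) = 110 Hz.
Step 3 — Series Q: Q = ω₀L/R = 691.4·0.0426/2060 = 0.0143.
Step 4 — Bandwidth: Δω = ω₀/Q = 4.836e+04 rad/s; BW = Δω/(2π) = 7696 Hz.

(a) f₀ = 110 Hz  (b) Q = 0.0143  (c) BW = 7696 Hz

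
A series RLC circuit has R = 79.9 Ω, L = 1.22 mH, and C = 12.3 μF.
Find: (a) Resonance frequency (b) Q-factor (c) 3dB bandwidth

Step 1 — Resonance: ω₀ = 1/√(LC) = 1/√(0.00122·1.23e-05) = 8163 rad/s.
Step 2 — f₀ = ω₀/(2π) = 1299 Hz.
Step 3 — Series Q: Q = ω₀L/R = 8163·0.00122/79.9 = 0.1246.
Step 4 — Bandwidth: Δω = ω₀/Q = 6.549e+04 rad/s; BW = Δω/(2π) = 1.042e+04 Hz.

(a) f₀ = 1299 Hz  (b) Q = 0.1246  (c) BW = 1.042e+04 Hz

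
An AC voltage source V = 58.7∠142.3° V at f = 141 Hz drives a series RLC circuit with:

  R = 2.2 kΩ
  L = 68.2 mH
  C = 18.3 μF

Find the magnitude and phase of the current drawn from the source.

Step 1 — Angular frequency: ω = 2π·f = 2π·141 = 885.9 rad/s.
Step 2 — Component impedances:
  R: Z = R = 2200 Ω
  L: Z = jωL = j·885.9·0.0682 = 0 + j60.42 Ω
  C: Z = 1/(jωC) = -j/(ω·C) = 0 - j61.68 Ω
Step 3 — Series combination: Z_total = R + L + C = 2200 - j1.26 Ω = 2200∠-0.0° Ω.
Step 4 — Source phasor: V = 58.7∠142.3° V = -46.44 + j35.9 V.
Step 5 — Ohm's law: I = V / Z_total = (-46.44 + j35.9) / (2200 - j1.26) = -0.02112 + j0.0163 A.
Step 6 — Convert to polar: |I| = 0.02668 A, ∠I = 142.3°.

I = 0.02668∠142.3° A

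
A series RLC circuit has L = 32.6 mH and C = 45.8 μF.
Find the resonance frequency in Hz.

Step 1 — Resonance condition Im(Z)=0 gives ω₀ = 1/√(LC).
Step 2 — ω₀ = 1/√(0.0326·4.58e-05) = 818.4 rad/s.
Step 3 — f₀ = ω₀/(2π) = 130.3 Hz.

f₀ = 130.3 Hz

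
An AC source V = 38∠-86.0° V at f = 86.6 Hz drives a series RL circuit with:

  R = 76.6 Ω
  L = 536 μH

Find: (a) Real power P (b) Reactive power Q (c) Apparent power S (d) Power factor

Step 1 — Angular frequency: ω = 2π·f = 2π·86.6 = 544.1 rad/s.
Step 2 — Component impedances:
  R: Z = R = 76.6 Ω
  L: Z = jωL = j·544.1·0.000536 = 0 + j0.2917 Ω
Step 3 — Series combination: Z_total = R + L = 76.6 + j0.2917 Ω = 76.6∠0.2° Ω.
Step 4 — Source phasor: V = 38∠-86.0° V = 2.651 - j37.91 V.
Step 5 — Current: I = V / Z = 0.03272 - j0.495 A = 0.4961∠-86.2° A.
Step 6 — Complex power: S = V·I* = 18.85 + j0.07177 VA.
Step 7 — Real power: P = Re(S) = 18.85 W.
Step 8 — Reactive power: Q = Im(S) = 0.07177 VAR.
Step 9 — Apparent power: |S| = 18.85 VA.
Step 10 — Power factor: PF = P/|S| = 1 (lagging).

(a) P = 18.85 W  (b) Q = 0.07177 VAR  (c) S = 18.85 VA  (d) PF = 1 (lagging)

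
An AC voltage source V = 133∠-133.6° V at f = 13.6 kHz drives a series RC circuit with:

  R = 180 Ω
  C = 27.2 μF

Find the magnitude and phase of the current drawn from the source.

Step 1 — Angular frequency: ω = 2π·f = 2π·1.36e+04 = 8.545e+04 rad/s.
Step 2 — Component impedances:
  R: Z = R = 180 Ω
  C: Z = 1/(jωC) = -j/(ω·C) = 0 - j0.4302 Ω
Step 3 — Series combination: Z_total = R + C = 180 - j0.4302 Ω = 180∠-0.1° Ω.
Step 4 — Source phasor: V = 133∠-133.6° V = -91.72 - j96.31 V.
Step 5 — Ohm's law: I = V / Z_total = (-91.72 - j96.31) / (180 - j0.4302) = -0.5083 - j0.5363 A.
Step 6 — Convert to polar: |I| = 0.7389 A, ∠I = -133.5°.

I = 0.7389∠-133.5° A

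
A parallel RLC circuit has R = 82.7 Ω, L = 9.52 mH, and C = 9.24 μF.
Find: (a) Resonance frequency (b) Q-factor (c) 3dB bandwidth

Step 1 — Resonance: ω₀ = 1/√(LC) = 1/√(0.00952·9.24e-06) = 3372 rad/s.
Step 2 — f₀ = ω₀/(2π) = 536.6 Hz.
Step 3 — Parallel Q: Q = R/(ω₀L) = 82.7/(3372·0.00952) = 2.576.
Step 4 — Bandwidth: Δω = ω₀/Q = 1309 rad/s; BW = Δω/(2π) = 208.3 Hz.

(a) f₀ = 536.6 Hz  (b) Q = 2.576  (c) BW = 208.3 Hz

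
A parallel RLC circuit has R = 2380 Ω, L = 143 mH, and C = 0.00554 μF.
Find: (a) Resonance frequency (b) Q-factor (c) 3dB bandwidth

Step 1 — Resonance: ω₀ = 1/√(LC) = 1/√(0.143·5.54e-09) = 3.553e+04 rad/s.
Step 2 — f₀ = ω₀/(2π) = 5655 Hz.
Step 3 — Parallel Q: Q = R/(ω₀L) = 2380/(3.553e+04·0.143) = 0.4685.
Step 4 — Bandwidth: Δω = ω₀/Q = 7.584e+04 rad/s; BW = Δω/(2π) = 1.207e+04 Hz.

(a) f₀ = 5655 Hz  (b) Q = 0.4685  (c) BW = 1.207e+04 Hz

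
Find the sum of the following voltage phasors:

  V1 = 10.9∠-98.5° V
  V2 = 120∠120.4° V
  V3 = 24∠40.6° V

Step 1 — Convert each phasor to rectangular form:
  V1 = 10.9·(cos(-98.5°) + j·sin(-98.5°)) = -1.611 - j10.78 V
  V2 = 120·(cos(120.4°) + j·sin(120.4°)) = -60.72 + j103.5 V
  V3 = 24·(cos(40.6°) + j·sin(40.6°)) = 18.22 + j15.62 V
Step 2 — Sum components: V_total = -44.11 + j108.3 V.
Step 3 — Convert to polar: |V_total| = 117 V, ∠V_total = 112.2°.

V_total = 117∠112.2° V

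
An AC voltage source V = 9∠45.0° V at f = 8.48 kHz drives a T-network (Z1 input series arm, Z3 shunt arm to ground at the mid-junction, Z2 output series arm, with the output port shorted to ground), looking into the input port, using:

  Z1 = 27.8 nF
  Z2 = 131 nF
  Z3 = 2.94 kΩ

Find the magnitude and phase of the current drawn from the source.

Step 1 — Angular frequency: ω = 2π·f = 2π·8480 = 5.328e+04 rad/s.
Step 2 — Component impedances:
  Z1: Z = 1/(jωC) = -j/(ω·C) = 0 - j675.1 Ω
  Z2: Z = 1/(jωC) = -j/(ω·C) = 0 - j143.3 Ω
  Z3: Z = R = 2940 Ω
Step 3 — With the output port shorted to ground, the output series arm Z2 runs from the junction to ground; the shunt arm Z3 also runs from the junction to ground. They appear in parallel: Z3 || Z2 = 6.965 - j142.9 Ω.
Step 4 — Series with input arm Z1: Z_in = Z1 + (Z3 || Z2) = 6.965 - j818 Ω = 818.1∠-89.5° Ω.
Step 5 — Source phasor: V = 9∠45.0° V = 6.364 + j6.364 V.
Step 6 — Ohm's law: I = V / Z_total = (6.364 + j6.364) / (6.965 - j818) = -0.007713 + j0.007845 A.
Step 7 — Convert to polar: |I| = 0.011 A, ∠I = 134.5°.

I = 0.011∠134.5° A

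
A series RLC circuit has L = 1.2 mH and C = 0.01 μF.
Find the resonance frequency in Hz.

Step 1 — Resonance condition Im(Z)=0 gives ω₀ = 1/√(LC).
Step 2 — ω₀ = 1/√(0.0012·1e-08) = 2.887e+05 rad/s.
Step 3 — f₀ = ω₀/(2π) = 4.594e+04 Hz.

f₀ = 4.594e+04 Hz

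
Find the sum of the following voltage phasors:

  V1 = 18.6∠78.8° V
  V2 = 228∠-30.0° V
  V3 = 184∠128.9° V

Step 1 — Convert each phasor to rectangular form:
  V1 = 18.6·(cos(78.8°) + j·sin(78.8°)) = 3.613 + j18.25 V
  V2 = 228·(cos(-30.0°) + j·sin(-30.0°)) = 197.5 - j114 V
  V3 = 184·(cos(128.9°) + j·sin(128.9°)) = -115.5 + j143.2 V
Step 2 — Sum components: V_total = 85.52 + j47.44 V.
Step 3 — Convert to polar: |V_total| = 97.8 V, ∠V_total = 29.0°.

V_total = 97.8∠29.0° V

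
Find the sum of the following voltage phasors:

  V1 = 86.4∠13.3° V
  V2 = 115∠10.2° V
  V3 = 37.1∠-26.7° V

Step 1 — Convert each phasor to rectangular form:
  V1 = 86.4·(cos(13.3°) + j·sin(13.3°)) = 84.08 + j19.88 V
  V2 = 115·(cos(10.2°) + j·sin(10.2°)) = 113.2 + j20.36 V
  V3 = 37.1·(cos(-26.7°) + j·sin(-26.7°)) = 33.14 - j16.67 V
Step 2 — Sum components: V_total = 230.4 + j23.57 V.
Step 3 — Convert to polar: |V_total| = 231.6 V, ∠V_total = 5.8°.

V_total = 231.6∠5.8° V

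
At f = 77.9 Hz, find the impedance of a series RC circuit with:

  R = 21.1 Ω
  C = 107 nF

Step 1 — Angular frequency: ω = 2π·f = 2π·77.9 = 489.5 rad/s.
Step 2 — Component impedances:
  R: Z = R = 21.1 Ω
  C: Z = 1/(jωC) = -j/(ω·C) = 0 - j1.909e+04 Ω
Step 3 — Series combination: Z_total = R + C = 21.1 - j1.909e+04 Ω = 1.909e+04∠-89.9° Ω.

Z = 21.1 - j1.909e+04 Ω = 1.909e+04∠-89.9° Ω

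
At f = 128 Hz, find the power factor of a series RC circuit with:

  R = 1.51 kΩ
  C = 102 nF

Step 1 — Angular frequency: ω = 2π·f = 2π·128 = 804.2 rad/s.
Step 2 — Component impedances:
  R: Z = R = 1510 Ω
  C: Z = 1/(jωC) = -j/(ω·C) = 0 - j1.219e+04 Ω
Step 3 — Series combination: Z_total = R + C = 1510 - j1.219e+04 Ω = 1.228e+04∠-82.9° Ω.
Step 4 — Power factor: PF = cos(φ) = Re(Z)/|Z| = 1510/12283 = 0.1229.
Step 5 — Type: Im(Z) = -1.219e+04 ⇒ leading (phase φ = -82.9°).

PF = 0.1229 (leading, φ = -82.9°)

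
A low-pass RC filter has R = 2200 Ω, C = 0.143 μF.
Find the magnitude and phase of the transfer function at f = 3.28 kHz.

Step 1 — Angular frequency: ω = 2π·3280 = 2.061e+04 rad/s.
Step 2 — Transfer function: H(jω) = 1/(1 + jωRC).
Step 3 — Denominator: 1 + jωRC = 1 + j·2.061e+04·2200·1.43e-07 = 1 + j6.484.
Step 4 — H = 0.02324 - j0.1507.
Step 5 — Magnitude: |H| = 0.1524 (-16.3 dB); phase: φ = -81.2°.

|H| = 0.1524 (-16.3 dB), φ = -81.2°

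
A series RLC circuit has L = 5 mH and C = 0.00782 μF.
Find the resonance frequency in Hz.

Step 1 — Resonance condition Im(Z)=0 gives ω₀ = 1/√(LC).
Step 2 — ω₀ = 1/√(0.005·7.82e-09) = 1.599e+05 rad/s.
Step 3 — f₀ = ω₀/(2π) = 2.545e+04 Hz.

f₀ = 2.545e+04 Hz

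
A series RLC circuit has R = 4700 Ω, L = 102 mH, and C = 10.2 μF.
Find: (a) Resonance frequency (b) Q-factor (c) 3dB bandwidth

Step 1 — Resonance: ω₀ = 1/√(LC) = 1/√(0.102·1.02e-05) = 980.4 rad/s.
Step 2 — f₀ = ω₀/(2π) = 156 Hz.
Step 3 — Series Q: Q = ω₀L/R = 980.4·0.102/4700 = 0.02128.
Step 4 — Bandwidth: Δω = ω₀/Q = 4.608e+04 rad/s; BW = Δω/(2π) = 7334 Hz.

(a) f₀ = 156 Hz  (b) Q = 0.02128  (c) BW = 7334 Hz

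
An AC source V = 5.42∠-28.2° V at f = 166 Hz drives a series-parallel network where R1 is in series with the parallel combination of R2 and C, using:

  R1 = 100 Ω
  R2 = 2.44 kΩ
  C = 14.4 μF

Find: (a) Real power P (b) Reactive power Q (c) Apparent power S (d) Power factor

Step 1 — Angular frequency: ω = 2π·f = 2π·166 = 1043 rad/s.
Step 2 — Component impedances:
  R1: Z = R = 100 Ω
  R2: Z = R = 2440 Ω
  C: Z = 1/(jωC) = -j/(ω·C) = 0 - j66.58 Ω
Step 3 — Parallel branch: R2 || C = 1/(1/R2 + 1/C) = 1.815 - j66.53 Ω.
Step 4 — Series with R1: Z_total = R1 + (R2 || C) = 101.8 - j66.53 Ω = 121.6∠-33.2° Ω.
Step 5 — Source phasor: V = 5.42∠-28.2° V = 4.777 - j2.561 V.
Step 6 — Current: I = V / Z = 0.0444 + j0.003855 A = 0.04456∠5.0° A.
Step 7 — Complex power: S = V·I* = 0.2022 - j0.1321 VA.
Step 8 — Real power: P = Re(S) = 0.2022 W.
Step 9 — Reactive power: Q = Im(S) = -0.1321 VAR.
Step 10 — Apparent power: |S| = 0.2415 VA.
Step 11 — Power factor: PF = P/|S| = 0.8371 (leading).

(a) P = 0.2022 W  (b) Q = -0.1321 VAR  (c) S = 0.2415 VA  (d) PF = 0.8371 (leading)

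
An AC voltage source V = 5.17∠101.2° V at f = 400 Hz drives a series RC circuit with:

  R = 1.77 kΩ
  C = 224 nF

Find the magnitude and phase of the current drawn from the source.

Step 1 — Angular frequency: ω = 2π·f = 2π·400 = 2513 rad/s.
Step 2 — Component impedances:
  R: Z = R = 1770 Ω
  C: Z = 1/(jωC) = -j/(ω·C) = 0 - j1776 Ω
Step 3 — Series combination: Z_total = R + C = 1770 - j1776 Ω = 2508∠-45.1° Ω.
Step 4 — Source phasor: V = 5.17∠101.2° V = -1.004 + j5.072 V.
Step 5 — Ohm's law: I = V / Z_total = (-1.004 + j5.072) / (1770 - j1776) = -0.001715 + j0.001144 A.
Step 6 — Convert to polar: |I| = 0.002062 A, ∠I = 146.3°.

I = 0.002062∠146.3° A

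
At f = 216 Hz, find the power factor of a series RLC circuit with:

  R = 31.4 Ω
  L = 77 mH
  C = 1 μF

Step 1 — Angular frequency: ω = 2π·f = 2π·216 = 1357 rad/s.
Step 2 — Component impedances:
  R: Z = R = 31.4 Ω
  L: Z = jωL = j·1357·0.077 = 0 + j104.5 Ω
  C: Z = 1/(jωC) = -j/(ω·C) = 0 - j736.8 Ω
Step 3 — Series combination: Z_total = R + L + C = 31.4 - j632.3 Ω = 633.1∠-87.2° Ω.
Step 4 — Power factor: PF = cos(φ) = Re(Z)/|Z| = 31.4/633.1 = 0.0496.
Step 5 — Type: Im(Z) = -632.3 ⇒ leading (phase φ = -87.2°).

PF = 0.0496 (leading, φ = -87.2°)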